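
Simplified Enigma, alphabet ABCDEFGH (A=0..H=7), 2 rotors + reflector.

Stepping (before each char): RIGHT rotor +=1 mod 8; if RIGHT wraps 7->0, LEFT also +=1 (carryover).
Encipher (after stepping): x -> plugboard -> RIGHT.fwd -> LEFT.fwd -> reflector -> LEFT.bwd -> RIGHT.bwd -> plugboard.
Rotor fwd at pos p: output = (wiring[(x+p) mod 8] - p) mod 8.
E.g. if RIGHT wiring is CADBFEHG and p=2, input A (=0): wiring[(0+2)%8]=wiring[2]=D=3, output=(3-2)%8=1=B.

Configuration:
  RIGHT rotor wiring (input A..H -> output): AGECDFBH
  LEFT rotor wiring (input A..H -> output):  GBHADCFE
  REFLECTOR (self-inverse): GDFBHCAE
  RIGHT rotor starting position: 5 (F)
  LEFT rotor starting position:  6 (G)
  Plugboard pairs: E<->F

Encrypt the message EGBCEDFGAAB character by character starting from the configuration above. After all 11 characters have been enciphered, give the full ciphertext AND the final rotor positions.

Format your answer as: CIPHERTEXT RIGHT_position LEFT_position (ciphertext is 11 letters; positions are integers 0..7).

Char 1 ('E'): step: R->6, L=6; E->plug->F->R->E->L->B->refl->D->L'->D->R'->A->plug->A
Char 2 ('G'): step: R->7, L=6; G->plug->G->R->G->L->F->refl->C->L'->F->R'->D->plug->D
Char 3 ('B'): step: R->0, L->7 (L advanced); B->plug->B->R->G->L->D->refl->B->L'->E->R'->C->plug->C
Char 4 ('C'): step: R->1, L=7; C->plug->C->R->B->L->H->refl->E->L'->F->R'->A->plug->A
Char 5 ('E'): step: R->2, L=7; E->plug->F->R->F->L->E->refl->H->L'->B->R'->C->plug->C
Char 6 ('D'): step: R->3, L=7; D->plug->D->R->G->L->D->refl->B->L'->E->R'->E->plug->F
Char 7 ('F'): step: R->4, L=7; F->plug->E->R->E->L->B->refl->D->L'->G->R'->H->plug->H
Char 8 ('G'): step: R->5, L=7; G->plug->G->R->F->L->E->refl->H->L'->B->R'->E->plug->F
Char 9 ('A'): step: R->6, L=7; A->plug->A->R->D->L->A->refl->G->L'->H->R'->H->plug->H
Char 10 ('A'): step: R->7, L=7; A->plug->A->R->A->L->F->refl->C->L'->C->R'->H->plug->H
Char 11 ('B'): step: R->0, L->0 (L advanced); B->plug->B->R->G->L->F->refl->C->L'->F->R'->F->plug->E
Final: ciphertext=ADCACFHFHHE, RIGHT=0, LEFT=0

Answer: ADCACFHFHHE 0 0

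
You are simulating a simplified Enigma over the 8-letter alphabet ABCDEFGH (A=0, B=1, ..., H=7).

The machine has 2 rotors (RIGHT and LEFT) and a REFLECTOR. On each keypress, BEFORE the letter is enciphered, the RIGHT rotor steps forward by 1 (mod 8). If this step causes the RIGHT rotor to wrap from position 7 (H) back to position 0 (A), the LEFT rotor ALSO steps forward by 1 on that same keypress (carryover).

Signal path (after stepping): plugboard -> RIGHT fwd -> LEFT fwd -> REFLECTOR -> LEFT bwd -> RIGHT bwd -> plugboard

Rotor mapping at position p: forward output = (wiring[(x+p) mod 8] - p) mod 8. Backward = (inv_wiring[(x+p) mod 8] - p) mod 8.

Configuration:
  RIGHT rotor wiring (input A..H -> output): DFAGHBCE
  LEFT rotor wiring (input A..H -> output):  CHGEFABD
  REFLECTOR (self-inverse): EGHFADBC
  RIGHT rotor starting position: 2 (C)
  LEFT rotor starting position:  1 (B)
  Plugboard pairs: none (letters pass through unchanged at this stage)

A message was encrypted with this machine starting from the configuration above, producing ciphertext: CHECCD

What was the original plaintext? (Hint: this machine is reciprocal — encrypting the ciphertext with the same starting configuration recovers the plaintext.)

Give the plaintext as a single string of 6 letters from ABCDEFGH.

Answer: BFCHBC

Derivation:
Char 1 ('C'): step: R->3, L=1; C->plug->C->R->G->L->C->refl->H->L'->E->R'->B->plug->B
Char 2 ('H'): step: R->4, L=1; H->plug->H->R->C->L->D->refl->F->L'->B->R'->F->plug->F
Char 3 ('E'): step: R->5, L=1; E->plug->E->R->A->L->G->refl->B->L'->H->R'->C->plug->C
Char 4 ('C'): step: R->6, L=1; C->plug->C->R->F->L->A->refl->E->L'->D->R'->H->plug->H
Char 5 ('C'): step: R->7, L=1; C->plug->C->R->G->L->C->refl->H->L'->E->R'->B->plug->B
Char 6 ('D'): step: R->0, L->2 (L advanced); D->plug->D->R->G->L->A->refl->E->L'->A->R'->C->plug->C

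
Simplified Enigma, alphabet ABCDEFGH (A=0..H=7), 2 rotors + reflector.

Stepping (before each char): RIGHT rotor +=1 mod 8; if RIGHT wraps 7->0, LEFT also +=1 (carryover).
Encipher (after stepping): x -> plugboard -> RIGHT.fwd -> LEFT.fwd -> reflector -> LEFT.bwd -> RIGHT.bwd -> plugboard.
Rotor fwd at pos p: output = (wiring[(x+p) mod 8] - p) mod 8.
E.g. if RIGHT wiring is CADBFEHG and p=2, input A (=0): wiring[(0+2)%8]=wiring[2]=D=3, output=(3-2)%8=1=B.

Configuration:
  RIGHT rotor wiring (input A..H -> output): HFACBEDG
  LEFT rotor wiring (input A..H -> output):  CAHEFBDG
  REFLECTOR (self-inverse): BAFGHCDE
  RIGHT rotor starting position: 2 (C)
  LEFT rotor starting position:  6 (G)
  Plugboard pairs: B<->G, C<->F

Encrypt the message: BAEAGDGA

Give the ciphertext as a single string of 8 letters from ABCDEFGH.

Answer: GFCDEBDC

Derivation:
Char 1 ('B'): step: R->3, L=6; B->plug->G->R->C->L->E->refl->H->L'->G->R'->B->plug->G
Char 2 ('A'): step: R->4, L=6; A->plug->A->R->F->L->G->refl->D->L'->H->R'->C->plug->F
Char 3 ('E'): step: R->5, L=6; E->plug->E->R->A->L->F->refl->C->L'->D->R'->F->plug->C
Char 4 ('A'): step: R->6, L=6; A->plug->A->R->F->L->G->refl->D->L'->H->R'->D->plug->D
Char 5 ('G'): step: R->7, L=6; G->plug->B->R->A->L->F->refl->C->L'->D->R'->E->plug->E
Char 6 ('D'): step: R->0, L->7 (L advanced); D->plug->D->R->C->L->B->refl->A->L'->D->R'->G->plug->B
Char 7 ('G'): step: R->1, L=7; G->plug->B->R->H->L->E->refl->H->L'->A->R'->D->plug->D
Char 8 ('A'): step: R->2, L=7; A->plug->A->R->G->L->C->refl->F->L'->E->R'->F->plug->C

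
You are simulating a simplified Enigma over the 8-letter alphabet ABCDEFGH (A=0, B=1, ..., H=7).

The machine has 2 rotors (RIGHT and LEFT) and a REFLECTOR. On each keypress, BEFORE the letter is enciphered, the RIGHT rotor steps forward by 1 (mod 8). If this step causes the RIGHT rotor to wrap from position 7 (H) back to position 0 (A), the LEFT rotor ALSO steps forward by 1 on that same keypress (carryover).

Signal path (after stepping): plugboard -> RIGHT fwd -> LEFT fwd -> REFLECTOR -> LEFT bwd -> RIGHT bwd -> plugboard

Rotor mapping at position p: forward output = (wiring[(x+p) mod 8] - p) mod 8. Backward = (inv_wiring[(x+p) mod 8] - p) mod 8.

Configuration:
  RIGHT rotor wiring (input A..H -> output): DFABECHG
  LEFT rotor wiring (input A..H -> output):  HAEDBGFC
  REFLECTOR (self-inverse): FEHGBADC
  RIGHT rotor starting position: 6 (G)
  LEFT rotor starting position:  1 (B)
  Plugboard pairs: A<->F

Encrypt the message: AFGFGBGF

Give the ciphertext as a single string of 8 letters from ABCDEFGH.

Answer: CDAEAHHA

Derivation:
Char 1 ('A'): step: R->7, L=1; A->plug->F->R->F->L->E->refl->B->L'->G->R'->C->plug->C
Char 2 ('F'): step: R->0, L->2 (L advanced); F->plug->A->R->D->L->E->refl->B->L'->B->R'->D->plug->D
Char 3 ('G'): step: R->1, L=2; G->plug->G->R->F->L->A->refl->F->L'->G->R'->F->plug->A
Char 4 ('F'): step: R->2, L=2; F->plug->A->R->G->L->F->refl->A->L'->F->R'->E->plug->E
Char 5 ('G'): step: R->3, L=2; G->plug->G->R->C->L->H->refl->C->L'->A->R'->F->plug->A
Char 6 ('B'): step: R->4, L=2; B->plug->B->R->G->L->F->refl->A->L'->F->R'->H->plug->H
Char 7 ('G'): step: R->5, L=2; G->plug->G->R->E->L->D->refl->G->L'->H->R'->H->plug->H
Char 8 ('F'): step: R->6, L=2; F->plug->A->R->B->L->B->refl->E->L'->D->R'->F->plug->A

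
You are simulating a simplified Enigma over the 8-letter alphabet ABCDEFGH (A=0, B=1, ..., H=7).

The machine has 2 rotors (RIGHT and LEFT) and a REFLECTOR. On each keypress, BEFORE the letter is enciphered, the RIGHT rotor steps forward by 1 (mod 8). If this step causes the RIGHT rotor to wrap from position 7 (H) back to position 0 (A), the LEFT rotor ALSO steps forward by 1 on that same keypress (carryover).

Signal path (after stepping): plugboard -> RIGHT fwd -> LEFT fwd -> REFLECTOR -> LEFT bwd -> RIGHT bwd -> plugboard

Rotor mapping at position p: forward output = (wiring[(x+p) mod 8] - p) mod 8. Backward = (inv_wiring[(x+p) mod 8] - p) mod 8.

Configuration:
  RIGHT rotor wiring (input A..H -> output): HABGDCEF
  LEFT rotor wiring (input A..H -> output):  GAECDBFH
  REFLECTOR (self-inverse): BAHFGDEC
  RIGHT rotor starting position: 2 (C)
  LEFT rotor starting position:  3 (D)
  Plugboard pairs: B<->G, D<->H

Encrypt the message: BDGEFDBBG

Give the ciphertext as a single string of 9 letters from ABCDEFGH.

Char 1 ('B'): step: R->3, L=3; B->plug->G->R->F->L->D->refl->F->L'->G->R'->H->plug->D
Char 2 ('D'): step: R->4, L=3; D->plug->H->R->C->L->G->refl->E->L'->E->R'->F->plug->F
Char 3 ('G'): step: R->5, L=3; G->plug->B->R->H->L->B->refl->A->L'->B->R'->G->plug->B
Char 4 ('E'): step: R->6, L=3; E->plug->E->R->D->L->C->refl->H->L'->A->R'->F->plug->F
Char 5 ('F'): step: R->7, L=3; F->plug->F->R->E->L->E->refl->G->L'->C->R'->D->plug->H
Char 6 ('D'): step: R->0, L->4 (L advanced); D->plug->H->R->F->L->E->refl->G->L'->H->R'->A->plug->A
Char 7 ('B'): step: R->1, L=4; B->plug->G->R->E->L->C->refl->H->L'->A->R'->B->plug->G
Char 8 ('B'): step: R->2, L=4; B->plug->G->R->F->L->E->refl->G->L'->H->R'->A->plug->A
Char 9 ('G'): step: R->3, L=4; G->plug->B->R->A->L->H->refl->C->L'->E->R'->F->plug->F

Answer: DFBFHAGAF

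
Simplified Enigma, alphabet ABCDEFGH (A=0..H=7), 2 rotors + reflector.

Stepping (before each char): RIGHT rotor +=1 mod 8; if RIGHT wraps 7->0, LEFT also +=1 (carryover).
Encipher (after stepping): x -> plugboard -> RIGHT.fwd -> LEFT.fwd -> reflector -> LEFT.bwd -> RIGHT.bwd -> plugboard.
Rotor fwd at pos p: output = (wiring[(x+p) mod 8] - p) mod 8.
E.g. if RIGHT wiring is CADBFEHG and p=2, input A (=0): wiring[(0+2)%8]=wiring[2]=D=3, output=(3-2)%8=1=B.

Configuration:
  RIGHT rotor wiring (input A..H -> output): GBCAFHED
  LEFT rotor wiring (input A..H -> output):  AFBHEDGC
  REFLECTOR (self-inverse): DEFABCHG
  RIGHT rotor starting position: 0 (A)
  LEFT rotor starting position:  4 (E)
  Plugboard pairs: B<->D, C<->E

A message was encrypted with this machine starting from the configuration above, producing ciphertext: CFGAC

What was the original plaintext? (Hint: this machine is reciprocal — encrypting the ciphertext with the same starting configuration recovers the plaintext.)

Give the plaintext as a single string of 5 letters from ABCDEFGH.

Char 1 ('C'): step: R->1, L=4; C->plug->E->R->G->L->F->refl->C->L'->C->R'->G->plug->G
Char 2 ('F'): step: R->2, L=4; F->plug->F->R->B->L->H->refl->G->L'->D->R'->C->plug->E
Char 3 ('G'): step: R->3, L=4; G->plug->G->R->G->L->F->refl->C->L'->C->R'->B->plug->D
Char 4 ('A'): step: R->4, L=4; A->plug->A->R->B->L->H->refl->G->L'->D->R'->B->plug->D
Char 5 ('C'): step: R->5, L=4; C->plug->E->R->E->L->E->refl->B->L'->F->R'->F->plug->F

Answer: GEDDF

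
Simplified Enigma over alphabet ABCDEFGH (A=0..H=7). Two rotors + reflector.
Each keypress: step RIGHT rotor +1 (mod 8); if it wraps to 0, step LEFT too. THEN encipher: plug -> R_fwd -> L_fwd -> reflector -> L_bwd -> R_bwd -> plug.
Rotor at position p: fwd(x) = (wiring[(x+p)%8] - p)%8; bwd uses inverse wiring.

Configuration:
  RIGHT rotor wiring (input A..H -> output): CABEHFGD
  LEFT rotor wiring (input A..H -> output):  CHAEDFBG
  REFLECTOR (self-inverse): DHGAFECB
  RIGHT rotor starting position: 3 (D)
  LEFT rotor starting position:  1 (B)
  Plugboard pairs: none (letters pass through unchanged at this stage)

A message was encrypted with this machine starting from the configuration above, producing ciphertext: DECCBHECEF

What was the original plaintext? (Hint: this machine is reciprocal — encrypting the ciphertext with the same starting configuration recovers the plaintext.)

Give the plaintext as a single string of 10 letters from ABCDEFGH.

Answer: BAFHCBBBAH

Derivation:
Char 1 ('D'): step: R->4, L=1; D->plug->D->R->H->L->B->refl->H->L'->B->R'->B->plug->B
Char 2 ('E'): step: R->5, L=1; E->plug->E->R->D->L->C->refl->G->L'->A->R'->A->plug->A
Char 3 ('C'): step: R->6, L=1; C->plug->C->R->E->L->E->refl->F->L'->G->R'->F->plug->F
Char 4 ('C'): step: R->7, L=1; C->plug->C->R->B->L->H->refl->B->L'->H->R'->H->plug->H
Char 5 ('B'): step: R->0, L->2 (L advanced); B->plug->B->R->A->L->G->refl->C->L'->B->R'->C->plug->C
Char 6 ('H'): step: R->1, L=2; H->plug->H->R->B->L->C->refl->G->L'->A->R'->B->plug->B
Char 7 ('E'): step: R->2, L=2; E->plug->E->R->E->L->H->refl->B->L'->C->R'->B->plug->B
Char 8 ('C'): step: R->3, L=2; C->plug->C->R->C->L->B->refl->H->L'->E->R'->B->plug->B
Char 9 ('E'): step: R->4, L=2; E->plug->E->R->G->L->A->refl->D->L'->D->R'->A->plug->A
Char 10 ('F'): step: R->5, L=2; F->plug->F->R->E->L->H->refl->B->L'->C->R'->H->plug->H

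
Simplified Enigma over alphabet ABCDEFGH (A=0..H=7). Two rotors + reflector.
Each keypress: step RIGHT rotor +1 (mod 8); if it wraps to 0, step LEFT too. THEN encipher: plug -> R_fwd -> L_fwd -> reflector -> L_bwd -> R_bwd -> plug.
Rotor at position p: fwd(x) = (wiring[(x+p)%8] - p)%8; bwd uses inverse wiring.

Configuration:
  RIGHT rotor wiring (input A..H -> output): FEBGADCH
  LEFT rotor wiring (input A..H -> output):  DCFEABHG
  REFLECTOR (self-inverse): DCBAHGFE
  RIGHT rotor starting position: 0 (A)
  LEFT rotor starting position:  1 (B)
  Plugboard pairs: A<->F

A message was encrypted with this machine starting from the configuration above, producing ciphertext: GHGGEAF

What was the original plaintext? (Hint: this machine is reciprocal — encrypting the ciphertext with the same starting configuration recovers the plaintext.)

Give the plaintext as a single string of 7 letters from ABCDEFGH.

Char 1 ('G'): step: R->1, L=1; G->plug->G->R->G->L->F->refl->G->L'->F->R'->C->plug->C
Char 2 ('H'): step: R->2, L=1; H->plug->H->R->C->L->D->refl->A->L'->E->R'->B->plug->B
Char 3 ('G'): step: R->3, L=1; G->plug->G->R->B->L->E->refl->H->L'->D->R'->A->plug->F
Char 4 ('G'): step: R->4, L=1; G->plug->G->R->F->L->G->refl->F->L'->G->R'->C->plug->C
Char 5 ('E'): step: R->5, L=1; E->plug->E->R->H->L->C->refl->B->L'->A->R'->D->plug->D
Char 6 ('A'): step: R->6, L=1; A->plug->F->R->A->L->B->refl->C->L'->H->R'->C->plug->C
Char 7 ('F'): step: R->7, L=1; F->plug->A->R->A->L->B->refl->C->L'->H->R'->E->plug->E

Answer: CBFCDCE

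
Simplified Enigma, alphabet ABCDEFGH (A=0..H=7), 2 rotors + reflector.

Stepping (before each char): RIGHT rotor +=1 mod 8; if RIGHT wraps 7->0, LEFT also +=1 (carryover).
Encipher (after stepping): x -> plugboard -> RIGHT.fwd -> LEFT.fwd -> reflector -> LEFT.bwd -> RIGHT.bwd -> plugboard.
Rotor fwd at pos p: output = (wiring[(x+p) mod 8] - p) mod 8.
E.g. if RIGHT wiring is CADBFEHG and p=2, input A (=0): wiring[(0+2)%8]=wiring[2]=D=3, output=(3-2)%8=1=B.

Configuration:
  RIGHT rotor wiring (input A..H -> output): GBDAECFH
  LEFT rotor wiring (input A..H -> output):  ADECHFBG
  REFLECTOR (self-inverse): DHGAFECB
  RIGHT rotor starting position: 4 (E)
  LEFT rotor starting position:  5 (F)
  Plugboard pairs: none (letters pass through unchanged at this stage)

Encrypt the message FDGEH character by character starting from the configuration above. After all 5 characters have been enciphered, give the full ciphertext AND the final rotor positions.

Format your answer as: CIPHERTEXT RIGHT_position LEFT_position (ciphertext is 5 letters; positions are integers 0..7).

Char 1 ('F'): step: R->5, L=5; F->plug->F->R->G->L->F->refl->E->L'->B->R'->D->plug->D
Char 2 ('D'): step: R->6, L=5; D->plug->D->R->D->L->D->refl->A->L'->A->R'->C->plug->C
Char 3 ('G'): step: R->7, L=5; G->plug->G->R->D->L->D->refl->A->L'->A->R'->A->plug->A
Char 4 ('E'): step: R->0, L->6 (L advanced); E->plug->E->R->E->L->G->refl->C->L'->C->R'->F->plug->F
Char 5 ('H'): step: R->1, L=6; H->plug->H->R->F->L->E->refl->F->L'->D->R'->D->plug->D
Final: ciphertext=DCAFD, RIGHT=1, LEFT=6

Answer: DCAFD 1 6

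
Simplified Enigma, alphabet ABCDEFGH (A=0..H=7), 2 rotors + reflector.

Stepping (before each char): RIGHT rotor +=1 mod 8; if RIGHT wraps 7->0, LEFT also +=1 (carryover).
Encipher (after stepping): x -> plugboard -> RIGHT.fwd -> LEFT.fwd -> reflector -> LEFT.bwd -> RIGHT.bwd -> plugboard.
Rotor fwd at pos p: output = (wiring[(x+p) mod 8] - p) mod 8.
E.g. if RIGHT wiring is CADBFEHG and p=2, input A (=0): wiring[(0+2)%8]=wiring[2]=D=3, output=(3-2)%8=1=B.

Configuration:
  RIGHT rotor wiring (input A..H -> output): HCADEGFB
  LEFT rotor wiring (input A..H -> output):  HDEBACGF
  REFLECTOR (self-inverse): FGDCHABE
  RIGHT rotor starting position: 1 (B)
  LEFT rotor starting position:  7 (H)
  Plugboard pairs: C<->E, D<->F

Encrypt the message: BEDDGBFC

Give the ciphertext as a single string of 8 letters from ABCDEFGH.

Answer: CBGAFDDA

Derivation:
Char 1 ('B'): step: R->2, L=7; B->plug->B->R->B->L->A->refl->F->L'->D->R'->E->plug->C
Char 2 ('E'): step: R->3, L=7; E->plug->C->R->D->L->F->refl->A->L'->B->R'->B->plug->B
Char 3 ('D'): step: R->4, L=7; D->plug->F->R->G->L->D->refl->C->L'->E->R'->G->plug->G
Char 4 ('D'): step: R->5, L=7; D->plug->F->R->D->L->F->refl->A->L'->B->R'->A->plug->A
Char 5 ('G'): step: R->6, L=7; G->plug->G->R->G->L->D->refl->C->L'->E->R'->D->plug->F
Char 6 ('B'): step: R->7, L=7; B->plug->B->R->A->L->G->refl->B->L'->F->R'->F->plug->D
Char 7 ('F'): step: R->0, L->0 (L advanced); F->plug->D->R->D->L->B->refl->G->L'->G->R'->F->plug->D
Char 8 ('C'): step: R->1, L=0; C->plug->E->R->F->L->C->refl->D->L'->B->R'->A->plug->A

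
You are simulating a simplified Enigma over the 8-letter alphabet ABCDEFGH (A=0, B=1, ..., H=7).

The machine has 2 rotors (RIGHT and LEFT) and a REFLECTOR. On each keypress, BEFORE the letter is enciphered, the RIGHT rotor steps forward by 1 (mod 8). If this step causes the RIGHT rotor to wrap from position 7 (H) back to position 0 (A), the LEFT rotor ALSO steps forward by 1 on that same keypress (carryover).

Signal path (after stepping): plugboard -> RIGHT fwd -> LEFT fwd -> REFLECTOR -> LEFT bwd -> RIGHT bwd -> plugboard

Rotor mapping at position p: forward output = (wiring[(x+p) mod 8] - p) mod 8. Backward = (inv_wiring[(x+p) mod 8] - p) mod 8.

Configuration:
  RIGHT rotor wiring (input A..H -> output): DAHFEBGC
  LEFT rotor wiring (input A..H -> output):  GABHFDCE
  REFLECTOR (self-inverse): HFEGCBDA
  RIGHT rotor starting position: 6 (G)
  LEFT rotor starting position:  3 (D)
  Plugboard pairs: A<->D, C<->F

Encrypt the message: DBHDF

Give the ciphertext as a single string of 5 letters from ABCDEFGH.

Char 1 ('D'): step: R->7, L=3; D->plug->A->R->D->L->H->refl->A->L'->C->R'->G->plug->G
Char 2 ('B'): step: R->0, L->4 (L advanced); B->plug->B->R->A->L->B->refl->F->L'->G->R'->G->plug->G
Char 3 ('H'): step: R->1, L=4; H->plug->H->R->C->L->G->refl->D->L'->H->R'->A->plug->D
Char 4 ('D'): step: R->2, L=4; D->plug->A->R->F->L->E->refl->C->L'->E->R'->E->plug->E
Char 5 ('F'): step: R->3, L=4; F->plug->C->R->G->L->F->refl->B->L'->A->R'->F->plug->C

Answer: GGDEC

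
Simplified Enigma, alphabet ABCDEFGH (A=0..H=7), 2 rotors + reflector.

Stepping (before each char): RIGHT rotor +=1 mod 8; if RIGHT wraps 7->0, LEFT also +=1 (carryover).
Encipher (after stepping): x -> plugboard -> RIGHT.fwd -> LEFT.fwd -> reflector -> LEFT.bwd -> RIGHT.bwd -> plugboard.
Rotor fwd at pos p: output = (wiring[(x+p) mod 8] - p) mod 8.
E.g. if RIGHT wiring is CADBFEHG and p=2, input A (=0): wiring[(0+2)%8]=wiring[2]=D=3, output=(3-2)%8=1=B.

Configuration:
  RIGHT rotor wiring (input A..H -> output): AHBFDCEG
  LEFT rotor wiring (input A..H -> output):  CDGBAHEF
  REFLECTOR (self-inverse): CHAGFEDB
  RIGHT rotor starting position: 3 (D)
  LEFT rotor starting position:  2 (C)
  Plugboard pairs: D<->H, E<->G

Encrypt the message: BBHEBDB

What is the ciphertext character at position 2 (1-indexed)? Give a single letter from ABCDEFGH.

Char 1 ('B'): step: R->4, L=2; B->plug->B->R->G->L->A->refl->C->L'->E->R'->E->plug->G
Char 2 ('B'): step: R->5, L=2; B->plug->B->R->H->L->B->refl->H->L'->B->R'->C->plug->C

C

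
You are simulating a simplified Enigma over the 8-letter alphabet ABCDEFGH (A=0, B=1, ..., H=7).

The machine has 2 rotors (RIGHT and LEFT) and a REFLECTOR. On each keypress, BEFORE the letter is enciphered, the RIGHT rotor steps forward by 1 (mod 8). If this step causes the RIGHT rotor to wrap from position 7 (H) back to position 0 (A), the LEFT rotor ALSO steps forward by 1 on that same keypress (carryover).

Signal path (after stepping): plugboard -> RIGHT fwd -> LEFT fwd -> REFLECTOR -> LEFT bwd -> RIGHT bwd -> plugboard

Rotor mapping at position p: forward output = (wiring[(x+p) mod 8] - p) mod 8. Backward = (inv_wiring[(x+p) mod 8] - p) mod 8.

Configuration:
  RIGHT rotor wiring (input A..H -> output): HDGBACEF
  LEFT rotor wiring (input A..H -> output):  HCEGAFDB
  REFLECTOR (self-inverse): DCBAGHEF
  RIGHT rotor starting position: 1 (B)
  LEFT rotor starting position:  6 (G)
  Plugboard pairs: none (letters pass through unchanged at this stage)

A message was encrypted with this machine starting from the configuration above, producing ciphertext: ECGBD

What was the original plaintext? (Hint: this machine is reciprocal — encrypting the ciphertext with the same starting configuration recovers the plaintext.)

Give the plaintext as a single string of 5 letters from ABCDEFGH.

Answer: CGBCC

Derivation:
Char 1 ('E'): step: R->2, L=6; E->plug->E->R->C->L->B->refl->C->L'->G->R'->C->plug->C
Char 2 ('C'): step: R->3, L=6; C->plug->C->R->H->L->H->refl->F->L'->A->R'->G->plug->G
Char 3 ('G'): step: R->4, L=6; G->plug->G->R->C->L->B->refl->C->L'->G->R'->B->plug->B
Char 4 ('B'): step: R->5, L=6; B->plug->B->R->H->L->H->refl->F->L'->A->R'->C->plug->C
Char 5 ('D'): step: R->6, L=6; D->plug->D->R->F->L->A->refl->D->L'->B->R'->C->plug->C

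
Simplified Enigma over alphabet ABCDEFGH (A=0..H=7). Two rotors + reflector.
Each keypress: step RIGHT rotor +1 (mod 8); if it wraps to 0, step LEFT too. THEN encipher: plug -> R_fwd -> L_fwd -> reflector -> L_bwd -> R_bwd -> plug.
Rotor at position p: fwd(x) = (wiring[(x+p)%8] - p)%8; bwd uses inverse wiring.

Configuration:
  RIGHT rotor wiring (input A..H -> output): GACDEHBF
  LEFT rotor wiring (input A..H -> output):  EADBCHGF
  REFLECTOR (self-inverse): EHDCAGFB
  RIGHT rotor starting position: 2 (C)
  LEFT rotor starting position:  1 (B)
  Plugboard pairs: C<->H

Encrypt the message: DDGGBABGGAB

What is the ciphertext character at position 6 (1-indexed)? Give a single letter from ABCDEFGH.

Char 1 ('D'): step: R->3, L=1; D->plug->D->R->G->L->E->refl->A->L'->C->R'->E->plug->E
Char 2 ('D'): step: R->4, L=1; D->plug->D->R->B->L->C->refl->D->L'->H->R'->H->plug->C
Char 3 ('G'): step: R->5, L=1; G->plug->G->R->G->L->E->refl->A->L'->C->R'->A->plug->A
Char 4 ('G'): step: R->6, L=1; G->plug->G->R->G->L->E->refl->A->L'->C->R'->D->plug->D
Char 5 ('B'): step: R->7, L=1; B->plug->B->R->H->L->D->refl->C->L'->B->R'->C->plug->H
Char 6 ('A'): step: R->0, L->2 (L advanced); A->plug->A->R->G->L->C->refl->D->L'->F->R'->H->plug->C

C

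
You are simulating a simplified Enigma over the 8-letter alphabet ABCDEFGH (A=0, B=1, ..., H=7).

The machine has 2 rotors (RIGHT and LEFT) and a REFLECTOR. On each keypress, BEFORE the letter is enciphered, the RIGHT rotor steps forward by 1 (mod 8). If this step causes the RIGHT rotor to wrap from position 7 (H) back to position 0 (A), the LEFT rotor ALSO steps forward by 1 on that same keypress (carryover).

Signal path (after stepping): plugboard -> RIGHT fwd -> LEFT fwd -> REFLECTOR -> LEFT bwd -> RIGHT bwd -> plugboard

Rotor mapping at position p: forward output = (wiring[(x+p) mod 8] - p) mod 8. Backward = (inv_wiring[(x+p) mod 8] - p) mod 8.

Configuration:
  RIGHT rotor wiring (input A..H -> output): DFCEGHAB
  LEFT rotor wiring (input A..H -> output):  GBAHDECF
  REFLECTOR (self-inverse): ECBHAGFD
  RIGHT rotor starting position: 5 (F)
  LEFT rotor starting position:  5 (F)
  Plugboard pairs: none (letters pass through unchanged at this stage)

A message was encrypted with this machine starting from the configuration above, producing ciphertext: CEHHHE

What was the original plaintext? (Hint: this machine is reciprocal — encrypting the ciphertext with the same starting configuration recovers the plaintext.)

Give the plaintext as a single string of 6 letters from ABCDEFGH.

Answer: GGAGGH

Derivation:
Char 1 ('C'): step: R->6, L=5; C->plug->C->R->F->L->D->refl->H->L'->A->R'->G->plug->G
Char 2 ('E'): step: R->7, L=5; E->plug->E->R->F->L->D->refl->H->L'->A->R'->G->plug->G
Char 3 ('H'): step: R->0, L->6 (L advanced); H->plug->H->R->B->L->H->refl->D->L'->D->R'->A->plug->A
Char 4 ('H'): step: R->1, L=6; H->plug->H->R->C->L->A->refl->E->L'->A->R'->G->plug->G
Char 5 ('H'): step: R->2, L=6; H->plug->H->R->D->L->D->refl->H->L'->B->R'->G->plug->G
Char 6 ('E'): step: R->3, L=6; E->plug->E->R->G->L->F->refl->G->L'->H->R'->H->plug->H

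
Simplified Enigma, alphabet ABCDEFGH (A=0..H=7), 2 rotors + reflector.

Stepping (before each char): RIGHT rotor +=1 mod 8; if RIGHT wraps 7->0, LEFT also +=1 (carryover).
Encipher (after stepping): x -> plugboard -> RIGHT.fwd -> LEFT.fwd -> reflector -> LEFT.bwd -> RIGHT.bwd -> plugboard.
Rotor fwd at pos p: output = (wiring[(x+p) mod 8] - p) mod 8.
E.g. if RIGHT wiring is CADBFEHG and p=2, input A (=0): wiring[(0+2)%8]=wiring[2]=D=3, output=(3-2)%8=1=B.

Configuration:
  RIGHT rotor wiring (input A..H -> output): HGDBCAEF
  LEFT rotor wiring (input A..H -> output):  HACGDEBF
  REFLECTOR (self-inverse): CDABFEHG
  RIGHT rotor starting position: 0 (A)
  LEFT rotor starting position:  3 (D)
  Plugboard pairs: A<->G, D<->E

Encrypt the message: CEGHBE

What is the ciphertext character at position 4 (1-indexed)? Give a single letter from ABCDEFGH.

Char 1 ('C'): step: R->1, L=3; C->plug->C->R->A->L->D->refl->B->L'->C->R'->B->plug->B
Char 2 ('E'): step: R->2, L=3; E->plug->D->R->G->L->F->refl->E->L'->F->R'->G->plug->A
Char 3 ('G'): step: R->3, L=3; G->plug->A->R->G->L->F->refl->E->L'->F->R'->C->plug->C
Char 4 ('H'): step: R->4, L=3; H->plug->H->R->F->L->E->refl->F->L'->G->R'->A->plug->G

G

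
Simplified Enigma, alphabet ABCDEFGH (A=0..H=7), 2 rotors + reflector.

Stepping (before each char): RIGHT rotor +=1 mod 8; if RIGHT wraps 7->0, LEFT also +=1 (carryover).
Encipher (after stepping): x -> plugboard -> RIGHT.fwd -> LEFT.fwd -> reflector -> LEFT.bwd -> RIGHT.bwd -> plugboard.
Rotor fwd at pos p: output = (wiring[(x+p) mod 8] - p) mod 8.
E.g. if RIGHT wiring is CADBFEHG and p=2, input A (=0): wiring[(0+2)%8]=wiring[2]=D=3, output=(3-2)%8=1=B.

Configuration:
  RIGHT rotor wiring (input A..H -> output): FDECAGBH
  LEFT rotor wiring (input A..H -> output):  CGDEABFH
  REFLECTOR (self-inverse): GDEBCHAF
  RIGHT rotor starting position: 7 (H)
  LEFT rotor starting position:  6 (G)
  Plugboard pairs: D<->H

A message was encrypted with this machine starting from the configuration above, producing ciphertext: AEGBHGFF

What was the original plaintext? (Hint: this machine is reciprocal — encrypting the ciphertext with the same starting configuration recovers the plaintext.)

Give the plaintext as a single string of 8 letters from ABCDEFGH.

Answer: GCCDDAGH

Derivation:
Char 1 ('A'): step: R->0, L->7 (L advanced); A->plug->A->R->F->L->B->refl->D->L'->B->R'->G->plug->G
Char 2 ('E'): step: R->1, L=7; E->plug->E->R->F->L->B->refl->D->L'->B->R'->C->plug->C
Char 3 ('G'): step: R->2, L=7; G->plug->G->R->D->L->E->refl->C->L'->G->R'->C->plug->C
Char 4 ('B'): step: R->3, L=7; B->plug->B->R->F->L->B->refl->D->L'->B->R'->H->plug->D
Char 5 ('H'): step: R->4, L=7; H->plug->D->R->D->L->E->refl->C->L'->G->R'->H->plug->D
Char 6 ('G'): step: R->5, L=7; G->plug->G->R->F->L->B->refl->D->L'->B->R'->A->plug->A
Char 7 ('F'): step: R->6, L=7; F->plug->F->R->E->L->F->refl->H->L'->C->R'->G->plug->G
Char 8 ('F'): step: R->7, L=7; F->plug->F->R->B->L->D->refl->B->L'->F->R'->D->plug->H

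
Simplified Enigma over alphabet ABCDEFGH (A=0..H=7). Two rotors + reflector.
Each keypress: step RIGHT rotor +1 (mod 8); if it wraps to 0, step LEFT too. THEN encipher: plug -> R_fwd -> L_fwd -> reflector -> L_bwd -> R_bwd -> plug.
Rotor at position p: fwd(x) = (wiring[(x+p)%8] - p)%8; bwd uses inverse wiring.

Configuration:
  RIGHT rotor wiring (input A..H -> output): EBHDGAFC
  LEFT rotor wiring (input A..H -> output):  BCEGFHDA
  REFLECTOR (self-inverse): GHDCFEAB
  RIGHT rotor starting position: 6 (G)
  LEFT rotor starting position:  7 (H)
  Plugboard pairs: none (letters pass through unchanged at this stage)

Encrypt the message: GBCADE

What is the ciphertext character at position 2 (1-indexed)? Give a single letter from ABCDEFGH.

Char 1 ('G'): step: R->7, L=7; G->plug->G->R->B->L->C->refl->D->L'->C->R'->C->plug->C
Char 2 ('B'): step: R->0, L->0 (L advanced); B->plug->B->R->B->L->C->refl->D->L'->G->R'->E->plug->E

E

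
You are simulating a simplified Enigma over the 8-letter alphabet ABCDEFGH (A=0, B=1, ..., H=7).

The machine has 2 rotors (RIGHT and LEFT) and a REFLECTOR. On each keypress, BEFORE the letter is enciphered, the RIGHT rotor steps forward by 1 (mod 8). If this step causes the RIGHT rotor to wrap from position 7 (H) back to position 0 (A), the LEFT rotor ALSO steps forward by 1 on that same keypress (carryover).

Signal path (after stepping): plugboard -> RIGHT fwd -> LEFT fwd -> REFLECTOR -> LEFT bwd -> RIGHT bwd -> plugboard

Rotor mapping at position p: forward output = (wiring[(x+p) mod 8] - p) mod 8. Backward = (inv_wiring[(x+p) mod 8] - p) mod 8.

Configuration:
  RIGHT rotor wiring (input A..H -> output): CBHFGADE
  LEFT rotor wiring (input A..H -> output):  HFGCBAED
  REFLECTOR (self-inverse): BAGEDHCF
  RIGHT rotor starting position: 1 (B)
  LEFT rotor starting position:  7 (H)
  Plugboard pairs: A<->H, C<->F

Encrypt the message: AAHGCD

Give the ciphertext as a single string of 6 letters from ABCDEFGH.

Answer: BDCEDA

Derivation:
Char 1 ('A'): step: R->2, L=7; A->plug->H->R->H->L->F->refl->H->L'->D->R'->B->plug->B
Char 2 ('A'): step: R->3, L=7; A->plug->H->R->E->L->D->refl->E->L'->A->R'->D->plug->D
Char 3 ('H'): step: R->4, L=7; H->plug->A->R->C->L->G->refl->C->L'->F->R'->F->plug->C
Char 4 ('G'): step: R->5, L=7; G->plug->G->R->A->L->E->refl->D->L'->E->R'->E->plug->E
Char 5 ('C'): step: R->6, L=7; C->plug->F->R->H->L->F->refl->H->L'->D->R'->D->plug->D
Char 6 ('D'): step: R->7, L=7; D->plug->D->R->A->L->E->refl->D->L'->E->R'->H->plug->A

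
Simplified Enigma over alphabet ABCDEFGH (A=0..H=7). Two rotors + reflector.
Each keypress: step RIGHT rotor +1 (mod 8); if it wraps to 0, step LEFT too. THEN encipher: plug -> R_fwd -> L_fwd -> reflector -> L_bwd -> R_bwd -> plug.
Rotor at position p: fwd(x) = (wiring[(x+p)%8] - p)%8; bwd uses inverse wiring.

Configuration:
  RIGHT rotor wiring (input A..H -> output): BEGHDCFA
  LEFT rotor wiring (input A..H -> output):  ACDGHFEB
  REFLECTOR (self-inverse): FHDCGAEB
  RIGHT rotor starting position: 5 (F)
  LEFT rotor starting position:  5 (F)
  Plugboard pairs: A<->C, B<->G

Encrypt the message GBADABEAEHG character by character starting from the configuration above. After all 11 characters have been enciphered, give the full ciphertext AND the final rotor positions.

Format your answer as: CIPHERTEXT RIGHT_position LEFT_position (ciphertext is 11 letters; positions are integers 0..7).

Char 1 ('G'): step: R->6, L=5; G->plug->B->R->C->L->E->refl->G->L'->F->R'->G->plug->B
Char 2 ('B'): step: R->7, L=5; B->plug->G->R->D->L->D->refl->C->L'->H->R'->D->plug->D
Char 3 ('A'): step: R->0, L->6 (L advanced); A->plug->C->R->G->L->B->refl->H->L'->H->R'->D->plug->D
Char 4 ('D'): step: R->1, L=6; D->plug->D->R->C->L->C->refl->D->L'->B->R'->E->plug->E
Char 5 ('A'): step: R->2, L=6; A->plug->C->R->B->L->D->refl->C->L'->C->R'->H->plug->H
Char 6 ('B'): step: R->3, L=6; B->plug->G->R->B->L->D->refl->C->L'->C->R'->D->plug->D
Char 7 ('E'): step: R->4, L=6; E->plug->E->R->F->L->A->refl->F->L'->E->R'->D->plug->D
Char 8 ('A'): step: R->5, L=6; A->plug->C->R->D->L->E->refl->G->L'->A->R'->B->plug->G
Char 9 ('E'): step: R->6, L=6; E->plug->E->R->A->L->G->refl->E->L'->D->R'->C->plug->A
Char 10 ('H'): step: R->7, L=6; H->plug->H->R->G->L->B->refl->H->L'->H->R'->D->plug->D
Char 11 ('G'): step: R->0, L->7 (L advanced); G->plug->B->R->E->L->H->refl->B->L'->B->R'->A->plug->C
Final: ciphertext=BDDEHDDGADC, RIGHT=0, LEFT=7

Answer: BDDEHDDGADC 0 7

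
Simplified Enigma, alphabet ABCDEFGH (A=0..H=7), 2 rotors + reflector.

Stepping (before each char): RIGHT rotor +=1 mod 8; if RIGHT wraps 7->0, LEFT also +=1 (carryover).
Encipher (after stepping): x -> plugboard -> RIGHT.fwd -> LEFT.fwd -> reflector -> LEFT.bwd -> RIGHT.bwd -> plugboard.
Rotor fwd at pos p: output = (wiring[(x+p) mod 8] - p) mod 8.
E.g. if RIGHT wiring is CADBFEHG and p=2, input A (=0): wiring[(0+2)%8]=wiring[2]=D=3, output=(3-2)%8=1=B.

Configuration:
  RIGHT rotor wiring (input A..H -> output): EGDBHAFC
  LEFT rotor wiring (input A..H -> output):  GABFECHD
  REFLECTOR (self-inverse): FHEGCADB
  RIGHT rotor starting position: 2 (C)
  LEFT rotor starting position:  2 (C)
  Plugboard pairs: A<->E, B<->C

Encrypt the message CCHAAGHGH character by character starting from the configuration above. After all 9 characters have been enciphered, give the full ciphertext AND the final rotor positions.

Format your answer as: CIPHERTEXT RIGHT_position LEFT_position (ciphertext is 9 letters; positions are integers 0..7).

Answer: GEFDHABEG 3 3

Derivation:
Char 1 ('C'): step: R->3, L=2; C->plug->B->R->E->L->F->refl->A->L'->D->R'->G->plug->G
Char 2 ('C'): step: R->4, L=2; C->plug->B->R->E->L->F->refl->A->L'->D->R'->A->plug->E
Char 3 ('H'): step: R->5, L=2; H->plug->H->R->C->L->C->refl->E->L'->G->R'->F->plug->F
Char 4 ('A'): step: R->6, L=2; A->plug->E->R->F->L->B->refl->H->L'->A->R'->D->plug->D
Char 5 ('A'): step: R->7, L=2; A->plug->E->R->C->L->C->refl->E->L'->G->R'->H->plug->H
Char 6 ('G'): step: R->0, L->3 (L advanced); G->plug->G->R->F->L->D->refl->G->L'->H->R'->E->plug->A
Char 7 ('H'): step: R->1, L=3; H->plug->H->R->D->L->E->refl->C->L'->A->R'->C->plug->B
Char 8 ('G'): step: R->2, L=3; G->plug->G->R->C->L->H->refl->B->L'->B->R'->A->plug->E
Char 9 ('H'): step: R->3, L=3; H->plug->H->R->A->L->C->refl->E->L'->D->R'->G->plug->G
Final: ciphertext=GEFDHABEG, RIGHT=3, LEFT=3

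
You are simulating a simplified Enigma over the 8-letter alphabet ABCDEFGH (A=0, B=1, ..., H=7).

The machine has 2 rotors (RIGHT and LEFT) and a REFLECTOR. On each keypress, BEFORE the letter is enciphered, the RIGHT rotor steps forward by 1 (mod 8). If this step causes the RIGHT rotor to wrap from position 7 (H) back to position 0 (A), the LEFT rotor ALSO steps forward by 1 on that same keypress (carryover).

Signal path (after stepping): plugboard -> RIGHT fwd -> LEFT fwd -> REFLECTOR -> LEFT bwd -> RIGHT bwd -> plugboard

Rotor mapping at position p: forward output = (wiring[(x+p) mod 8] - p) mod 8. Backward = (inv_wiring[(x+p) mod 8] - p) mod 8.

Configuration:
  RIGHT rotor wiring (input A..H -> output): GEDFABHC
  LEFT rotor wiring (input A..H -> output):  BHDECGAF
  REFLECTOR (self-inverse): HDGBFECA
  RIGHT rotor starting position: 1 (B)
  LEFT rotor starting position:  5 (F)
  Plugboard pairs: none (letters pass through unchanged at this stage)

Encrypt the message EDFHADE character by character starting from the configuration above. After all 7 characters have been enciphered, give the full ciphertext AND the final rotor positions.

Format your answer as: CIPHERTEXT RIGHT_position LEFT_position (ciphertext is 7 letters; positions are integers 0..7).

Answer: GBHECCD 0 6

Derivation:
Char 1 ('E'): step: R->2, L=5; E->plug->E->R->F->L->G->refl->C->L'->E->R'->G->plug->G
Char 2 ('D'): step: R->3, L=5; D->plug->D->R->E->L->C->refl->G->L'->F->R'->B->plug->B
Char 3 ('F'): step: R->4, L=5; F->plug->F->R->A->L->B->refl->D->L'->B->R'->H->plug->H
Char 4 ('H'): step: R->5, L=5; H->plug->H->R->D->L->E->refl->F->L'->H->R'->E->plug->E
Char 5 ('A'): step: R->6, L=5; A->plug->A->R->B->L->D->refl->B->L'->A->R'->C->plug->C
Char 6 ('D'): step: R->7, L=5; D->plug->D->R->E->L->C->refl->G->L'->F->R'->C->plug->C
Char 7 ('E'): step: R->0, L->6 (L advanced); E->plug->E->R->A->L->C->refl->G->L'->F->R'->D->plug->D
Final: ciphertext=GBHECCD, RIGHT=0, LEFT=6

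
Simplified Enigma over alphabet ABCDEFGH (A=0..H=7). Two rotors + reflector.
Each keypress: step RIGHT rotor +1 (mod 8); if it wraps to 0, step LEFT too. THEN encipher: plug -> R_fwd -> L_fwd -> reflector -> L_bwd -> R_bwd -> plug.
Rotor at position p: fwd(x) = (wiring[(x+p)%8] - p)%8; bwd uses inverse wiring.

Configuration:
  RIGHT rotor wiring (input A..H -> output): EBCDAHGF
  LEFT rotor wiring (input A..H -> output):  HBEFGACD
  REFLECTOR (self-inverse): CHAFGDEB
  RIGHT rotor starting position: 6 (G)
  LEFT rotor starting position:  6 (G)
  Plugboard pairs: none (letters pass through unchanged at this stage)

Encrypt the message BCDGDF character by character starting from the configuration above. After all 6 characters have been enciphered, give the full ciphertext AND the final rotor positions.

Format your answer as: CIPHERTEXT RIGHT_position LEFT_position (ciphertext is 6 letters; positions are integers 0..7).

Char 1 ('B'): step: R->7, L=6; B->plug->B->R->F->L->H->refl->B->L'->C->R'->C->plug->C
Char 2 ('C'): step: R->0, L->7 (L advanced); C->plug->C->R->C->L->C->refl->A->L'->B->R'->B->plug->B
Char 3 ('D'): step: R->1, L=7; D->plug->D->R->H->L->D->refl->F->L'->D->R'->H->plug->H
Char 4 ('G'): step: R->2, L=7; G->plug->G->R->C->L->C->refl->A->L'->B->R'->B->plug->B
Char 5 ('D'): step: R->3, L=7; D->plug->D->R->D->L->F->refl->D->L'->H->R'->H->plug->H
Char 6 ('F'): step: R->4, L=7; F->plug->F->R->F->L->H->refl->B->L'->G->R'->G->plug->G
Final: ciphertext=CBHBHG, RIGHT=4, LEFT=7

Answer: CBHBHG 4 7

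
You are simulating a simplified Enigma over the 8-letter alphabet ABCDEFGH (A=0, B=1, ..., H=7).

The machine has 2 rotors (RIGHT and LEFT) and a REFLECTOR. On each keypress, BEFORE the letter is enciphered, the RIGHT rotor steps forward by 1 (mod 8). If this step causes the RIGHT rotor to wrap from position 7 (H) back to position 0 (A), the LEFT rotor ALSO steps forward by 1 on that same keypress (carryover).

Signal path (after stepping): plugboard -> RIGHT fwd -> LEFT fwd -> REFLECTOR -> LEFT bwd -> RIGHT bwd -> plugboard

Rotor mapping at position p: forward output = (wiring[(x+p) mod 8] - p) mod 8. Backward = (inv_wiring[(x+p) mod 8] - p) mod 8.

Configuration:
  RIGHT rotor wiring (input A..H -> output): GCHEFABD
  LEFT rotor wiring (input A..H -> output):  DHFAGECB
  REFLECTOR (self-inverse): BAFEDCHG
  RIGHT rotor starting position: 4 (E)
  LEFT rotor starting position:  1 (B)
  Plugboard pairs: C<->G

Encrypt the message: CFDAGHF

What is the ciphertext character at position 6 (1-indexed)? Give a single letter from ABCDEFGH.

Char 1 ('C'): step: R->5, L=1; C->plug->G->R->H->L->C->refl->F->L'->D->R'->A->plug->A
Char 2 ('F'): step: R->6, L=1; F->plug->F->R->G->L->A->refl->B->L'->F->R'->B->plug->B
Char 3 ('D'): step: R->7, L=1; D->plug->D->R->A->L->G->refl->H->L'->C->R'->H->plug->H
Char 4 ('A'): step: R->0, L->2 (L advanced); A->plug->A->R->G->L->B->refl->A->L'->E->R'->D->plug->D
Char 5 ('G'): step: R->1, L=2; G->plug->C->R->D->L->C->refl->F->L'->H->R'->E->plug->E
Char 6 ('H'): step: R->2, L=2; H->plug->H->R->A->L->D->refl->E->L'->C->R'->B->plug->B

B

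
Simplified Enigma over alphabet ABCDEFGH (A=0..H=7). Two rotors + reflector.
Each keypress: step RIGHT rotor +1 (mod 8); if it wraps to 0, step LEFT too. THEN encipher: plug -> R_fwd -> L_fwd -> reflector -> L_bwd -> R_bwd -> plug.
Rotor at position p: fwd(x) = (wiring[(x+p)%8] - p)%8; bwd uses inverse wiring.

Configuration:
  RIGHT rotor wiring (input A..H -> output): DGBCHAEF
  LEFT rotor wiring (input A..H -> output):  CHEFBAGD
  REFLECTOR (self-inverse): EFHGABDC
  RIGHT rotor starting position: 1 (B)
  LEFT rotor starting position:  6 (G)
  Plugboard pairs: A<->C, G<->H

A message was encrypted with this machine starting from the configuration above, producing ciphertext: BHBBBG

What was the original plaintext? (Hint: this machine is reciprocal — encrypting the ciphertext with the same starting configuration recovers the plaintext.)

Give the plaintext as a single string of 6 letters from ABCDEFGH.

Answer: EDGHAA

Derivation:
Char 1 ('B'): step: R->2, L=6; B->plug->B->R->A->L->A->refl->E->L'->C->R'->E->plug->E
Char 2 ('H'): step: R->3, L=6; H->plug->G->R->D->L->B->refl->F->L'->B->R'->D->plug->D
Char 3 ('B'): step: R->4, L=6; B->plug->B->R->E->L->G->refl->D->L'->G->R'->H->plug->G
Char 4 ('B'): step: R->5, L=6; B->plug->B->R->H->L->C->refl->H->L'->F->R'->G->plug->H
Char 5 ('B'): step: R->6, L=6; B->plug->B->R->H->L->C->refl->H->L'->F->R'->C->plug->A
Char 6 ('G'): step: R->7, L=6; G->plug->H->R->F->L->H->refl->C->L'->H->R'->C->plug->A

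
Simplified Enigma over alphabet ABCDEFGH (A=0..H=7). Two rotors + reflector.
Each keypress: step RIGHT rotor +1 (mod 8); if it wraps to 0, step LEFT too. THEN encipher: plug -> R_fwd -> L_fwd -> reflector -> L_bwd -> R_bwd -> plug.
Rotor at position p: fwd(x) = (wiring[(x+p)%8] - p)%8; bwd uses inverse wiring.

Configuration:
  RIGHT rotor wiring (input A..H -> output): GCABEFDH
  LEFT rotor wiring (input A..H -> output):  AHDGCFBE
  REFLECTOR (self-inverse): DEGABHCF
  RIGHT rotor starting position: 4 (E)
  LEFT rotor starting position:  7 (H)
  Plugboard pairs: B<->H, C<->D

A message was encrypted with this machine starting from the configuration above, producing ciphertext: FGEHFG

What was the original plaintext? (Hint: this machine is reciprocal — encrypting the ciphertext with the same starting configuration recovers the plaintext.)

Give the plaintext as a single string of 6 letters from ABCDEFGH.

Char 1 ('F'): step: R->5, L=7; F->plug->F->R->D->L->E->refl->B->L'->B->R'->D->plug->C
Char 2 ('G'): step: R->6, L=7; G->plug->G->R->G->L->G->refl->C->L'->H->R'->H->plug->B
Char 3 ('E'): step: R->7, L=7; E->plug->E->R->C->L->A->refl->D->L'->F->R'->F->plug->F
Char 4 ('H'): step: R->0, L->0 (L advanced); H->plug->B->R->C->L->D->refl->A->L'->A->R'->C->plug->D
Char 5 ('F'): step: R->1, L=0; F->plug->F->R->C->L->D->refl->A->L'->A->R'->C->plug->D
Char 6 ('G'): step: R->2, L=0; G->plug->G->R->E->L->C->refl->G->L'->D->R'->D->plug->C

Answer: CBFDDC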